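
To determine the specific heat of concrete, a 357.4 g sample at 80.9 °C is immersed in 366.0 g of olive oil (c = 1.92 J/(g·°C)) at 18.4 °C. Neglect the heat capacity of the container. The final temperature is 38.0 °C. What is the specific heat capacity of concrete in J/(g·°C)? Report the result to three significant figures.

c = 0.898 J/(g·°C)

q_gained = (366.0 × 1.92) × (38.0 − 18.4) = 13770 J
q_lost = 357.4 × c × (80.9 − 38.0) = 15332.46 c
Set equal: c = 13770 / 15332.46 = 0.898 J/(g·°C)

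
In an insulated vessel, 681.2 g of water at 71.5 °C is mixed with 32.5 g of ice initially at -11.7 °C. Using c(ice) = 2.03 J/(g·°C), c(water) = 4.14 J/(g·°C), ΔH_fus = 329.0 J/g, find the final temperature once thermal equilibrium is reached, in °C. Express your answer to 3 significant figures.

T_f = 64.4 °C

Heat to bring ice to 0 °C and melt it: q₁ = 32.5×2.03×11.7 + 32.5×329.0 = 11464 J
Heat the water can supply cooling to 0 °C: 681.2×4.14×71.5 = 201642 J > q₁, so all ice melts.
Energy balance: 681.2×4.14×(71.5 − T) = 11464 + 32.5×4.14×(T − 0)
2820.168(71.5 − T) = 11464 + 134.55 T
201642 − 11464 = 2954.718 T
T = 190178 / 2954.718 = 64.36 °C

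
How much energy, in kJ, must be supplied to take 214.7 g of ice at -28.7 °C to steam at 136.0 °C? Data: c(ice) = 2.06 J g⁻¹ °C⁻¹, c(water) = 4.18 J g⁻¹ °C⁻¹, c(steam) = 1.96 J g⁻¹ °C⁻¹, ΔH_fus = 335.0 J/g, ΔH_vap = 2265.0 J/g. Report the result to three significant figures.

q1 (heat ice -28.7→0.0 °C): 214.7 × 2.06 × 28.7 = 12693 J
q2 (melt at 0 °C): 214.7 × 335.0 = 71925 J
q3 (heat water 0.0→100.0 °C): 214.7 × 4.18 × 100.0 = 89745 J
q4 (vaporize at 100 °C): 214.7 × 2265.0 = 486296 J
q5 (heat steam 100.0→136.0 °C): 214.7 × 1.96 × 36.0 = 15149 J
Total: 12693 + 71925 + 89745 + 486296 + 15149 = 675808 J = 676 kJ

q = 676 kJ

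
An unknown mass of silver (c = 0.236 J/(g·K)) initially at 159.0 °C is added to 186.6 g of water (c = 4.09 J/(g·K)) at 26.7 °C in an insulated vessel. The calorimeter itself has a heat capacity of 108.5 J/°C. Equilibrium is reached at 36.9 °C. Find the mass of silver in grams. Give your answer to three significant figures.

m = 309 g

q_gained = (186.6 × 4.09 + 108.5) × (36.9 − 26.7) = 8891 J
q_lost = m × 0.236 × (159.0 − 36.9) = 28.8156 m
m = 8891 / 28.8156 = 309 g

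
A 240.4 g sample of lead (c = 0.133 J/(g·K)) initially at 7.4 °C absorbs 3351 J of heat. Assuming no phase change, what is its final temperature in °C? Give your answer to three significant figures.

ΔT = q / (m c) = 3351 / (240.4 × 0.133) = 104.8 °C
T_f = 7.4 + 104.8 = 112.2 °C

T_f = 112 °C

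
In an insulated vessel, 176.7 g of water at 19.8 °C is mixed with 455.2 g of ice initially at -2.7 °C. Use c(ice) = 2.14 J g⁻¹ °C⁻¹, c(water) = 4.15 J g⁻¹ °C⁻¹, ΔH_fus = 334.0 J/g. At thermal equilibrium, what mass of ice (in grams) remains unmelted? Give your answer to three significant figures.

m_ice remaining = 420 g

Heat to warm all ice to 0 °C: 455.2×2.14×2.7 = 2630.1 J
Heat released by water cooling to 0 °C: 176.7×4.15×19.8 = 14519 J
14519 J < 2630.1 + 455.2×334.0 = 154666.9 J, so not all ice melts; final T = 0 °C.
Heat left for melting: 14519 − 2630.1 = 11888.9 J
Mass melted = 11888.9 / 334.0 = 35.60 g
Ice remaining = 455.2 − 35.60 = 419.60 g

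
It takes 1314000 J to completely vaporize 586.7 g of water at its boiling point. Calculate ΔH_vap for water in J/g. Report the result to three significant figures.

ΔH_vap = 2240 J/g

ΔH_vap = q / m = 1314000 / 586.7 = 2240 J/g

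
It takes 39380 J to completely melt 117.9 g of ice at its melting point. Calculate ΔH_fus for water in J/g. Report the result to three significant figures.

ΔH_fus = q / m = 39380 / 117.9 = 334 J/g

ΔH_fus = 334 J/g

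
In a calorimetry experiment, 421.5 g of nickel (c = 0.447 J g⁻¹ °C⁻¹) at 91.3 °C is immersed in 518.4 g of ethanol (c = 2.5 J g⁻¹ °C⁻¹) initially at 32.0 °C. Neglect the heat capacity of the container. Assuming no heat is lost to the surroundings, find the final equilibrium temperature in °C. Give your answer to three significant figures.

Heat lost by nickel = heat gained by ethanol.
(421.5)(0.447)(91.3 − T) = (518.4)(2.5)(T − 32.0)
188.4105 (91.3 − T) = 1296 (T − 32.0)
17202 − 188.4105 T = 1296 T − 41472
58674 = 1484.4105 T
T = 39.53 °C

T_f = 39.5 °C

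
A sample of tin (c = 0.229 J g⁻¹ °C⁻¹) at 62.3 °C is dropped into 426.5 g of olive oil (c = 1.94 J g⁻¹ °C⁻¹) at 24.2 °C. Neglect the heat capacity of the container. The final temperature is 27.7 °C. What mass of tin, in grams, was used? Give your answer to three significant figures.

q_gained = (426.5 × 1.94) × (27.7 − 24.2) = 2896 J
q_lost = m × 0.229 × (62.3 − 27.7) = 7.9234 m
m = 2896 / 7.9234 = 365 g

m = 365 g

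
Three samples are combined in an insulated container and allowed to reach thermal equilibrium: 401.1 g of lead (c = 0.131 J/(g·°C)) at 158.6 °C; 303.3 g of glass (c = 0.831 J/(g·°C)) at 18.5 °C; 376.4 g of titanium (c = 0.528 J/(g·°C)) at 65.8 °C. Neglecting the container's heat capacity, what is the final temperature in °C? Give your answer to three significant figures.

Σ mᵢcᵢ(T − Tᵢ) = 0  ⇒  T = Σ mᵢcᵢTᵢ / Σ mᵢcᵢ
Σ mᵢcᵢ = 401.1×0.131 + 303.3×0.831 + 376.4×0.528 = 503.3256
Σ mᵢcᵢTᵢ = 52.5441×158.6 + 252.0423×18.5 + 198.7392×65.8 = 26073
T = 26073 / 503.3256 = 51.80 °C

T_f = 51.8 °C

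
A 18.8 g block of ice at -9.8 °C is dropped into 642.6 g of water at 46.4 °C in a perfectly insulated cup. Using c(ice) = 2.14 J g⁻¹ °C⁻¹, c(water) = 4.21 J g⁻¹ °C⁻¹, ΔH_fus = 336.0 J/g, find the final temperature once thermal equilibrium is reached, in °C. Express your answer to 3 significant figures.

Heat to bring ice to 0 °C and melt it: q₁ = 18.8×2.14×9.8 + 18.8×336.0 = 6711.1 J
Heat the water can supply cooling to 0 °C: 642.6×4.21×46.4 = 125528 J > q₁, so all ice melts.
Energy balance: 642.6×4.21×(46.4 − T) = 6711.1 + 18.8×4.21×(T − 0)
2705.346(46.4 − T) = 6711.1 + 79.148 T
125528 − 6711.1 = 2784.494 T
T = 118816.9 / 2784.494 = 42.67 °C

T_f = 42.7 °C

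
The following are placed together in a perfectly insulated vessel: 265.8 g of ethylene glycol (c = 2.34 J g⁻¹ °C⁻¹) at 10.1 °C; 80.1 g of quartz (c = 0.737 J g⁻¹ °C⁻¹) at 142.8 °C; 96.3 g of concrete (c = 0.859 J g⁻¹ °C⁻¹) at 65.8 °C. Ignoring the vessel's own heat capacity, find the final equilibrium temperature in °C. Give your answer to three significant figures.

T_f = 26.4 °C

Σ mᵢcᵢ(T − Tᵢ) = 0  ⇒  T = Σ mᵢcᵢTᵢ / Σ mᵢcᵢ
Σ mᵢcᵢ = 265.8×2.34 + 80.1×0.737 + 96.3×0.859 = 763.7274
Σ mᵢcᵢTᵢ = 621.972×10.1 + 59.0337×142.8 + 82.7217×65.8 = 20155
T = 20155 / 763.7274 = 26.39 °C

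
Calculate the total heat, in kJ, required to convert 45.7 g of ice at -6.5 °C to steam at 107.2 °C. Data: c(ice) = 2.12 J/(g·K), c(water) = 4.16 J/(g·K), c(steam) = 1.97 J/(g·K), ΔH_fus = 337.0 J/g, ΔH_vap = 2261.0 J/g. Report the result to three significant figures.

q = 139 kJ

q1 (heat ice -6.5→0.0 °C): 45.7 × 2.12 × 6.5 = 630 J
q2 (melt at 0 °C): 45.7 × 337.0 = 15401 J
q3 (heat water 0.0→100.0 °C): 45.7 × 4.16 × 100.0 = 19011 J
q4 (vaporize at 100 °C): 45.7 × 2261.0 = 103328 J
q5 (heat steam 100.0→107.2 °C): 45.7 × 1.97 × 7.2 = 648 J
Total: 630 + 15401 + 19011 + 103328 + 648 = 139018 J = 139 kJ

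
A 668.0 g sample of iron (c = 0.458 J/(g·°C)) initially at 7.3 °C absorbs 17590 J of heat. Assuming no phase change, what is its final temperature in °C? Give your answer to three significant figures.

T_f = 64.8 °C

ΔT = q / (m c) = 17590 / (668.0 × 0.458) = 57.49 °C
T_f = 7.3 + 57.49 = 64.79 °C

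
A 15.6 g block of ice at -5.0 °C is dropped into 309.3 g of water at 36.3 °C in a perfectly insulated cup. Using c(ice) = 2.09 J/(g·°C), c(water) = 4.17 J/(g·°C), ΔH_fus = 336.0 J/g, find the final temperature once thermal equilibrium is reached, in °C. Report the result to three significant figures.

Heat to bring ice to 0 °C and melt it: q₁ = 15.6×2.09×5.0 + 15.6×336.0 = 5404.6 J
Heat the water can supply cooling to 0 °C: 309.3×4.17×36.3 = 46819.1 J > q₁, so all ice melts.
Energy balance: 309.3×4.17×(36.3 − T) = 5404.6 + 15.6×4.17×(T − 0)
1289.781(36.3 − T) = 5404.6 + 65.052 T
46819.1 − 5404.6 = 1354.833 T
T = 41414.5 / 1354.833 = 30.57 °C

T_f = 30.6 °C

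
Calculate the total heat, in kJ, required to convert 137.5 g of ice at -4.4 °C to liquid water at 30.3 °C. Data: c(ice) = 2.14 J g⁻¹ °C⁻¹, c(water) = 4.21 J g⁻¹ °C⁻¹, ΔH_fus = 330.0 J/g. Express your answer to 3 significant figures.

q = 64.2 kJ

q1 (heat ice -4.4→0.0 °C): 137.5 × 2.14 × 4.4 = 1295 J
q2 (melt at 0 °C): 137.5 × 330.0 = 45375 J
q3 (heat water 0.0→30.3 °C): 137.5 × 4.21 × 30.3 = 17540 J
Total: 1295 + 45375 + 17540 = 64210 J = 64.2 kJ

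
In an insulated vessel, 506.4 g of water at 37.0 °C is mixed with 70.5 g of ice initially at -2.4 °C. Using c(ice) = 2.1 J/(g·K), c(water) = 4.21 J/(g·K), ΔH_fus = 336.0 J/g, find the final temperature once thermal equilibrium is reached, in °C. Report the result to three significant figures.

T_f = 22.6 °C

Heat to bring ice to 0 °C and melt it: q₁ = 70.5×2.1×2.4 + 70.5×336.0 = 24043 J
Heat the water can supply cooling to 0 °C: 506.4×4.21×37.0 = 78881.9 J > q₁, so all ice melts.
Energy balance: 506.4×4.21×(37.0 − T) = 24043 + 70.5×4.21×(T − 0)
2131.944(37.0 − T) = 24043 + 296.805 T
78881.9 − 24043 = 2428.749 T
T = 54838.9 / 2428.749 = 22.58 °C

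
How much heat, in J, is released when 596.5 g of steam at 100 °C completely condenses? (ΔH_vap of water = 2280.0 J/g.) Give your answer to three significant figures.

q = m × ΔH_vap = 596.5 × 2280.0 = 1360000 J

q = 1360000 J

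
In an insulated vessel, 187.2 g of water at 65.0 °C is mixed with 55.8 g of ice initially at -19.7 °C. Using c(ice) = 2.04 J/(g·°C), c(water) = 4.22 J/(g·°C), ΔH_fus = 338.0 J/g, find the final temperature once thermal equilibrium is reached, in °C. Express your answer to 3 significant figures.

Heat to bring ice to 0 °C and melt it: q₁ = 55.8×2.04×19.7 + 55.8×338.0 = 21103 J
Heat the water can supply cooling to 0 °C: 187.2×4.22×65.0 = 51349.0 J > q₁, so all ice melts.
Energy balance: 187.2×4.22×(65.0 − T) = 21103 + 55.8×4.22×(T − 0)
789.984(65.0 − T) = 21103 + 235.476 T
51349.0 − 21103 = 1025.460 T
T = 30246.0 / 1025.460 = 29.50 °C

T_f = 29.5 °C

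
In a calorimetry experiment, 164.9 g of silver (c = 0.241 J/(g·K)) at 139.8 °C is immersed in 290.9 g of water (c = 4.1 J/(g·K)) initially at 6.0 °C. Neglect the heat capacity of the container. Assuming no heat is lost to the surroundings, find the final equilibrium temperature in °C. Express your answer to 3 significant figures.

T_f = 10.3 °C

Heat lost by silver = heat gained by water.
(164.9)(0.241)(139.8 − T) = (290.9)(4.1)(T − 6.0)
39.7409 (139.8 − T) = 1192.69 (T − 6.0)
5555.8 − 39.7409 T = 1192.69 T − 7156.1
12711.9 = 1232.4309 T
T = 10.31 °C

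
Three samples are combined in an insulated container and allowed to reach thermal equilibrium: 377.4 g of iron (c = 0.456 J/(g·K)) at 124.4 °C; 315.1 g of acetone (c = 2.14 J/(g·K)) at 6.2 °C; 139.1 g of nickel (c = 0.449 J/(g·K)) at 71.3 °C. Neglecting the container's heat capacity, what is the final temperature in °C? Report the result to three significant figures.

T_f = 33.1 °C

Σ mᵢcᵢ(T − Tᵢ) = 0  ⇒  T = Σ mᵢcᵢTᵢ / Σ mᵢcᵢ
Σ mᵢcᵢ = 377.4×0.456 + 315.1×2.14 + 139.1×0.449 = 908.8643
Σ mᵢcᵢTᵢ = 172.0944×124.4 + 674.314×6.2 + 62.4559×71.3 = 30042
T = 30042 / 908.8643 = 33.05 °C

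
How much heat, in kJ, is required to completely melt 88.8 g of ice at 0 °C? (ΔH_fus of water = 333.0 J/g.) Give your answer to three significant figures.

q = 29.6 kJ

q = m × ΔH_fus = 88.8 × 333.0 = 29570 J = 29.6 kJ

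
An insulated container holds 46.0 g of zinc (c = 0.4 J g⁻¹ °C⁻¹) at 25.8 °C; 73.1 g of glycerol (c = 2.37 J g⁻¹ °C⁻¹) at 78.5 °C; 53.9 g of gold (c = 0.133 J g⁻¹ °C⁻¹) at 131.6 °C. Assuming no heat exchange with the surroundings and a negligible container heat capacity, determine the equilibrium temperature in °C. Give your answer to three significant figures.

T_f = 75.5 °C

Σ mᵢcᵢ(T − Tᵢ) = 0  ⇒  T = Σ mᵢcᵢTᵢ / Σ mᵢcᵢ
Σ mᵢcᵢ = 46.0×0.4 + 73.1×2.37 + 53.9×0.133 = 198.8157
Σ mᵢcᵢTᵢ = 18.4×25.8 + 173.247×78.5 + 7.1687×131.6 = 15018
T = 15018 / 198.8157 = 75.54 °C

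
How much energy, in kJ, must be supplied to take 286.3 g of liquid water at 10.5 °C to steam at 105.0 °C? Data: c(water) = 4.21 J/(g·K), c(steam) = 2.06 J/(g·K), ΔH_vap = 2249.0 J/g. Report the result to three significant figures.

q = 755 kJ

q1 (heat water 10.5→100.0 °C): 286.3 × 4.21 × 89.5 = 107876 J
q2 (vaporize at 100 °C): 286.3 × 2249.0 = 643889 J
q3 (heat steam 100.0→105.0 °C): 286.3 × 2.06 × 5.0 = 2949 J
Total: 107876 + 643889 + 2949 = 754714 J = 755 kJ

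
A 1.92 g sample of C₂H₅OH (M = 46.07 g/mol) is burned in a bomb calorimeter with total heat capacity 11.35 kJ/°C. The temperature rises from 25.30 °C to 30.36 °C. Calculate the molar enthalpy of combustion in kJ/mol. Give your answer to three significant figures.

ΔH = -1380 kJ/mol

ΔT = 30.36 − 25.30 = 5.06 °C
q_cal = C_cal × ΔT = 11.35 × 5.06 = 57.431 kJ
n = 1.92 / 46.07 = 0.04168 mol
q_rxn = −q_cal = -57.431 kJ
ΔH = -57.431 / 0.04168 = -1378 kJ/mol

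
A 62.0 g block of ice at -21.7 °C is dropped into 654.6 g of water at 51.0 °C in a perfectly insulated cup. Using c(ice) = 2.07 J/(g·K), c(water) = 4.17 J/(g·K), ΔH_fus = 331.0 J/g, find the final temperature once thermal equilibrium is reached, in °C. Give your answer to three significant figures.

T_f = 38.8 °C

Heat to bring ice to 0 °C and melt it: q₁ = 62.0×2.07×21.7 + 62.0×331.0 = 23307 J
Heat the water can supply cooling to 0 °C: 654.6×4.17×51.0 = 139214 J > q₁, so all ice melts.
Energy balance: 654.6×4.17×(51.0 − T) = 23307 + 62.0×4.17×(T − 0)
2729.682(51.0 − T) = 23307 + 258.54 T
139214 − 23307 = 2988.222 T
T = 115907 / 2988.222 = 38.79 °C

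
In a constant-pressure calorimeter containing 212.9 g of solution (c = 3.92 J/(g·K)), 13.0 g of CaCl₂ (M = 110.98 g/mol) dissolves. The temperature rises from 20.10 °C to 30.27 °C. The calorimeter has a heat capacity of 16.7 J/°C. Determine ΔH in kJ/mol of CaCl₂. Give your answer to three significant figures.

ΔH = -73.9 kJ/mol

|ΔT| = |30.27 − 20.10| = 10.17 °C
|q_surr| = (212.9 × 3.92 + 16.7) × 10.17 = 851.268 × 10.17 = 8657 J
n(CaCl₂) = 13.0 / 110.98 = 0.1171 mol
Temperature rose, so q_rxn = −|q_surr| = -8.657 kJ
ΔH = q_rxn / n = -73.93 kJ/mol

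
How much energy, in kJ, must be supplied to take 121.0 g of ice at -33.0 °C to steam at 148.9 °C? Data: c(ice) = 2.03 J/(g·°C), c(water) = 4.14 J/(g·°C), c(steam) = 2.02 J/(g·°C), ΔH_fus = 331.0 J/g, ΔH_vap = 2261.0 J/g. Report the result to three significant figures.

q = 384 kJ

q1 (heat ice -33.0→0.0 °C): 121.0 × 2.03 × 33.0 = 8106 J
q2 (melt at 0 °C): 121.0 × 331.0 = 40051 J
q3 (heat water 0.0→100.0 °C): 121.0 × 4.14 × 100.0 = 50094 J
q4 (vaporize at 100 °C): 121.0 × 2261.0 = 273581 J
q5 (heat steam 100.0→148.9 °C): 121.0 × 2.02 × 48.9 = 11952 J
Total: 8106 + 40051 + 50094 + 273581 + 11952 = 383784 J = 384 kJ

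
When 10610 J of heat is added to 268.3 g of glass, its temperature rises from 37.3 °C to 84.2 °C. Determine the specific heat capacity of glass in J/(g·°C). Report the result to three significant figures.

c = 0.843 J/(g·°C)

c = q / (m ΔT) = 10610 / (268.3 × 46.9)
c = 10610 / 12583.27 = 0.843 J/(g·°C)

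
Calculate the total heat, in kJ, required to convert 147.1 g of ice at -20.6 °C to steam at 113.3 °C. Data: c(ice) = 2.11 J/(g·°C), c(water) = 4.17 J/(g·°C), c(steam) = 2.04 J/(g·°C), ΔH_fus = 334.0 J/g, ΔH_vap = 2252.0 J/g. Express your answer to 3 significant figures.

q1 (heat ice -20.6→0.0 °C): 147.1 × 2.11 × 20.6 = 6394 J
q2 (melt at 0 °C): 147.1 × 334.0 = 49131 J
q3 (heat water 0.0→100.0 °C): 147.1 × 4.17 × 100.0 = 61341 J
q4 (vaporize at 100 °C): 147.1 × 2252.0 = 331269 J
q5 (heat steam 100.0→113.3 °C): 147.1 × 2.04 × 13.3 = 3991 J
Total: 6394 + 49131 + 61341 + 331269 + 3991 = 452126 J = 452 kJ

q = 452 kJ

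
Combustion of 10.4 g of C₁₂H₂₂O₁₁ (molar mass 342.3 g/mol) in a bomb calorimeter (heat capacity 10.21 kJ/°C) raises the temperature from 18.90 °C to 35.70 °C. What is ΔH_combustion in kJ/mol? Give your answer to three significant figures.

ΔH = -5650 kJ/mol

ΔT = 35.70 − 18.90 = 16.80 °C
q_cal = C_cal × ΔT = 10.21 × 16.80 = 171.528 kJ
n = 10.4 / 342.3 = 0.03038 mol
q_rxn = −q_cal = -171.528 kJ
ΔH = -171.528 / 0.03038 = -5646 kJ/mol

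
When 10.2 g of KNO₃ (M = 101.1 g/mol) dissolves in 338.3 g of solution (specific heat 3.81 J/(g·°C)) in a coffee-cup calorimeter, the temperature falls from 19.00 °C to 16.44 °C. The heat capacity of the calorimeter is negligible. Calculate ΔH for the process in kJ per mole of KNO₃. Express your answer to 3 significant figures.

ΔH = 32.7 kJ/mol

|ΔT| = |16.44 − 19.00| = 2.56 °C
|q_surr| = (338.3 × 3.81) × 2.56 = 1288.923 × 2.56 = 3300 J
n(KNO₃) = 10.2 / 101.1 = 0.1009 mol
Temperature fell, so q_rxn = +|q_surr| = 3.300 kJ
ΔH = q_rxn / n = 32.71 kJ/mol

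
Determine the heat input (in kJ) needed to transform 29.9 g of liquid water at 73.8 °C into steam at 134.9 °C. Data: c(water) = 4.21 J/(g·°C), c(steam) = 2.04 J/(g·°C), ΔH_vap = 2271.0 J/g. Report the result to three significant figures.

q1 (heat water 73.8→100.0 °C): 29.9 × 4.21 × 26.2 = 3298 J
q2 (vaporize at 100 °C): 29.9 × 2271.0 = 67903 J
q3 (heat steam 100.0→134.9 °C): 29.9 × 2.04 × 34.9 = 2129 J
Total: 3298 + 67903 + 2129 = 73330 J = 73.3 kJ

q = 73.3 kJ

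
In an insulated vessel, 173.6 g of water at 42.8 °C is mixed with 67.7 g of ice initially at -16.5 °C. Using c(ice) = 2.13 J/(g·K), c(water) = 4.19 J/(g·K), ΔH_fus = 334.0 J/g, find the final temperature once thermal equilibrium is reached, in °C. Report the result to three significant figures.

Heat to bring ice to 0 °C and melt it: q₁ = 67.7×2.13×16.5 + 67.7×334.0 = 24991 J
Heat the water can supply cooling to 0 °C: 173.6×4.19×42.8 = 31132.0 J > q₁, so all ice melts.
Energy balance: 173.6×4.19×(42.8 − T) = 24991 + 67.7×4.19×(T − 0)
727.384(42.8 − T) = 24991 + 283.663 T
31132.0 − 24991 = 1011.047 T
T = 6141.0 / 1011.047 = 6.074 °C

T_f = 6.07 °C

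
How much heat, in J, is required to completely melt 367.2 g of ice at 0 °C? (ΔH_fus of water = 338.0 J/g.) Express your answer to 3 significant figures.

q = 124000 J

q = m × ΔH_fus = 367.2 × 338.0 = 124100 J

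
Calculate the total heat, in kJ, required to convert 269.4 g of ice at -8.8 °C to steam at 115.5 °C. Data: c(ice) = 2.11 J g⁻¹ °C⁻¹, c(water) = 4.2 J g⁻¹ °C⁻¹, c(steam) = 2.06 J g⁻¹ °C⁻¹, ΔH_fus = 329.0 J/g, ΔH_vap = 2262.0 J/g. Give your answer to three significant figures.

q = 825 kJ

q1 (heat ice -8.8→0.0 °C): 269.4 × 2.11 × 8.8 = 5002 J
q2 (melt at 0 °C): 269.4 × 329.0 = 88633 J
q3 (heat water 0.0→100.0 °C): 269.4 × 4.2 × 100.0 = 113148 J
q4 (vaporize at 100 °C): 269.4 × 2262.0 = 609383 J
q5 (heat steam 100.0→115.5 °C): 269.4 × 2.06 × 15.5 = 8602 J
Total: 5002 + 88633 + 113148 + 609383 + 8602 = 824768 J = 825 kJ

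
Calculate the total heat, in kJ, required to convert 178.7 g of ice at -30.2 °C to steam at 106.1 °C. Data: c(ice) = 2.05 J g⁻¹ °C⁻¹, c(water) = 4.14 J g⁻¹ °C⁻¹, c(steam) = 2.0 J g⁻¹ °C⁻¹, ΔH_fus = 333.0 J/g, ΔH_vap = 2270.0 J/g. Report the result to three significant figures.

q = 552 kJ

q1 (heat ice -30.2→0.0 °C): 178.7 × 2.05 × 30.2 = 11063 J
q2 (melt at 0 °C): 178.7 × 333.0 = 59507 J
q3 (heat water 0.0→100.0 °C): 178.7 × 4.14 × 100.0 = 73982 J
q4 (vaporize at 100 °C): 178.7 × 2270.0 = 405649 J
q5 (heat steam 100.0→106.1 °C): 178.7 × 2.0 × 6.1 = 2180 J
Total: 11063 + 59507 + 73982 + 405649 + 2180 = 552381 J = 552 kJ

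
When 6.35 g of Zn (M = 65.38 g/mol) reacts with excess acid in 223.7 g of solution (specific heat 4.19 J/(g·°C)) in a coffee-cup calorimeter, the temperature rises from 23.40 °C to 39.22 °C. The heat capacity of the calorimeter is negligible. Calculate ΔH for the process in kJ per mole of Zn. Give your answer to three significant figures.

|ΔT| = |39.22 − 23.40| = 15.82 °C
|q_surr| = (223.7 × 4.19) × 15.82 = 937.303 × 15.82 = 14830 J
n(Zn) = 6.35 / 65.38 = 0.09712 mol
Temperature rose, so q_rxn = −|q_surr| = -14.83 kJ
ΔH = q_rxn / n = -152.7 kJ/mol

ΔH = -153 kJ/mol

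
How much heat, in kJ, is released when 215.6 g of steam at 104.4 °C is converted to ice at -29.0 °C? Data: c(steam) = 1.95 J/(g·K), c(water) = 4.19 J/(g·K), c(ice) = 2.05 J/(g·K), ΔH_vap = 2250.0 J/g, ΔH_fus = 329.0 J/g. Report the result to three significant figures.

q1 (cool steam 104.4→100 °C): 215.6 × 1.95 × 4.4 = 1850 J
q2 (condense at 100 °C): 215.6 × 2250.0 = 485100 J
q3 (cool water 100→0 °C): 215.6 × 4.19 × 100.0 = 90336 J
q4 (freeze at 0 °C): 215.6 × 329.0 = 70932 J
q5 (cool ice 0→-29.0 °C): 215.6 × 2.05 × 29.0 = 12817 J
Total: 1850 + 485100 + 90336 + 70932 + 12817 = 661035 J = 661 kJ

q = 661 kJ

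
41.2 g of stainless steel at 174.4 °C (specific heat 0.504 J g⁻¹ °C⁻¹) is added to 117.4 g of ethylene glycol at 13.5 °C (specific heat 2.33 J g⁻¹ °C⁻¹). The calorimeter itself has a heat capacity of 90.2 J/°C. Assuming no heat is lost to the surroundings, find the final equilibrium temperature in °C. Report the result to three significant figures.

Heat lost by stainless steel = heat gained by ethylene glycol + calorimeter.
(41.2)(0.504)(174.4 − T) = [(117.4)(2.33) + 90.2](T − 13.5)
20.7648 (174.4 − T) = 363.742 (T − 13.5)
3621.4 − 20.7648 T = 363.742 T − 4910.5
8531.9 = 384.5068 T
T = 22.19 °C

T_f = 22.2 °C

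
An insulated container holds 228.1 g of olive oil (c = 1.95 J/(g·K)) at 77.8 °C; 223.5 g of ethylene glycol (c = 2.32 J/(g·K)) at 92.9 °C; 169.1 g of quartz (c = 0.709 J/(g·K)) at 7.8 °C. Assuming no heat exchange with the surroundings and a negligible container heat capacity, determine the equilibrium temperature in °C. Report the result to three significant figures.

T_f = 77.3 °C

Σ mᵢcᵢ(T − Tᵢ) = 0  ⇒  T = Σ mᵢcᵢTᵢ / Σ mᵢcᵢ
Σ mᵢcᵢ = 228.1×1.95 + 223.5×2.32 + 169.1×0.709 = 1083.2069
Σ mᵢcᵢTᵢ = 444.795×77.8 + 518.52×92.9 + 119.8919×7.8 = 83711
T = 83711 / 1083.2069 = 77.28 °C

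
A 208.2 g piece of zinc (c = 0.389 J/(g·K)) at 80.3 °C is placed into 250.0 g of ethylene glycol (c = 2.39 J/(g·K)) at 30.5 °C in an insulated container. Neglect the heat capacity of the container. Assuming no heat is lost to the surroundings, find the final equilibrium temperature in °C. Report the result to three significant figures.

T_f = 36.4 °C

Heat lost by zinc = heat gained by ethylene glycol.
(208.2)(0.389)(80.3 − T) = (250.0)(2.39)(T − 30.5)
80.9898 (80.3 − T) = 597.5 (T − 30.5)
6503.5 − 80.9898 T = 597.5 T − 18224
24727.5 = 678.4898 T
T = 36.44 °C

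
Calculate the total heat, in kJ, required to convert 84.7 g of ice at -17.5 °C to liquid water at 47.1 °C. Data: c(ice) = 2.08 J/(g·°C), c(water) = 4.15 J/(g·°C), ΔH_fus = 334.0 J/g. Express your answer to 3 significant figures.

q = 47.9 kJ

q1 (heat ice -17.5→0.0 °C): 84.7 × 2.08 × 17.5 = 3083 J
q2 (melt at 0 °C): 84.7 × 334.0 = 28290 J
q3 (heat water 0.0→47.1 °C): 84.7 × 4.15 × 47.1 = 16556 J
Total: 3083 + 28290 + 16556 = 47929 J = 47.9 kJ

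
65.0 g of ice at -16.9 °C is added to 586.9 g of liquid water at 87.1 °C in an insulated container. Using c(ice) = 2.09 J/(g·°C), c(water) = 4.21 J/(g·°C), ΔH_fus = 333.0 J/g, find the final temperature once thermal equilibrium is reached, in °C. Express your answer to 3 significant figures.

T_f = 69.7 °C

Heat to bring ice to 0 °C and melt it: q₁ = 65.0×2.09×16.9 + 65.0×333.0 = 23941 J
Heat the water can supply cooling to 0 °C: 586.9×4.21×87.1 = 215211 J > q₁, so all ice melts.
Energy balance: 586.9×4.21×(87.1 − T) = 23941 + 65.0×4.21×(T − 0)
2470.849(87.1 − T) = 23941 + 273.65 T
215211 − 23941 = 2744.499 T
T = 191270 / 2744.499 = 69.69 °C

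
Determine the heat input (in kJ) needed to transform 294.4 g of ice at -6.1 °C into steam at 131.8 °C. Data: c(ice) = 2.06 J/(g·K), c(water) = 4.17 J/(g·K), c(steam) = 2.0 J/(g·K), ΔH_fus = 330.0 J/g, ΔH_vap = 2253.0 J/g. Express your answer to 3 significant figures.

q1 (heat ice -6.1→0.0 °C): 294.4 × 2.06 × 6.1 = 3699 J
q2 (melt at 0 °C): 294.4 × 330.0 = 97152 J
q3 (heat water 0.0→100.0 °C): 294.4 × 4.17 × 100.0 = 122765 J
q4 (vaporize at 100 °C): 294.4 × 2253.0 = 663283 J
q5 (heat steam 100.0→131.8 °C): 294.4 × 2.0 × 31.8 = 18724 J
Total: 3699 + 97152 + 122765 + 663283 + 18724 = 905623 J = 906 kJ

q = 906 kJ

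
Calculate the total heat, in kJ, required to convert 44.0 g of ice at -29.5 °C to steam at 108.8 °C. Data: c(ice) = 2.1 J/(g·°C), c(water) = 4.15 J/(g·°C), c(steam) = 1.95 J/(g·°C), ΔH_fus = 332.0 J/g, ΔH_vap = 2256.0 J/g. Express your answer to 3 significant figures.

q1 (heat ice -29.5→0.0 °C): 44.0 × 2.1 × 29.5 = 2726 J
q2 (melt at 0 °C): 44.0 × 332.0 = 14608 J
q3 (heat water 0.0→100.0 °C): 44.0 × 4.15 × 100.0 = 18260 J
q4 (vaporize at 100 °C): 44.0 × 2256.0 = 99264 J
q5 (heat steam 100.0→108.8 °C): 44.0 × 1.95 × 8.8 = 755 J
Total: 2726 + 14608 + 18260 + 99264 + 755 = 135613 J = 136 kJ

q = 136 kJ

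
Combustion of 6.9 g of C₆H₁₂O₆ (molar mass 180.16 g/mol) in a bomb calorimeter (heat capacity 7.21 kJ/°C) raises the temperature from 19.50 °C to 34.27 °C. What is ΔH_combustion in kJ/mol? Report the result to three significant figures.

ΔH = -2780 kJ/mol

ΔT = 34.27 − 19.50 = 14.77 °C
q_cal = C_cal × ΔT = 7.21 × 14.77 = 106.4917 kJ
n = 6.9 / 180.16 = 0.03830 mol
q_rxn = −q_cal = -106.4917 kJ
ΔH = -106.4917 / 0.03830 = -2780 kJ/mol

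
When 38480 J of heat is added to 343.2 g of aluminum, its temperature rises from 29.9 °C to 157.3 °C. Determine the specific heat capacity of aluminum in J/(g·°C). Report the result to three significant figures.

c = 0.880 J/(g·°C)

c = q / (m ΔT) = 38480 / (343.2 × 127.4)
c = 38480 / 43723.68 = 0.880 J/(g·°C)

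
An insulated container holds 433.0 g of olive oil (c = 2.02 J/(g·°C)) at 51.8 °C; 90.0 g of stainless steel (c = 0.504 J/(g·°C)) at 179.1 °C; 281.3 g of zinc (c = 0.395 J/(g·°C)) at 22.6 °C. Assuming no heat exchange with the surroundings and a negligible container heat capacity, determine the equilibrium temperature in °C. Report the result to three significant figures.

T_f = 54.3 °C

Σ mᵢcᵢ(T − Tᵢ) = 0  ⇒  T = Σ mᵢcᵢTᵢ / Σ mᵢcᵢ
Σ mᵢcᵢ = 433.0×2.02 + 90.0×0.504 + 281.3×0.395 = 1031.1335
Σ mᵢcᵢTᵢ = 874.66×51.8 + 45.36×179.1 + 111.1135×22.6 = 55943
T = 55943 / 1031.1335 = 54.25 °C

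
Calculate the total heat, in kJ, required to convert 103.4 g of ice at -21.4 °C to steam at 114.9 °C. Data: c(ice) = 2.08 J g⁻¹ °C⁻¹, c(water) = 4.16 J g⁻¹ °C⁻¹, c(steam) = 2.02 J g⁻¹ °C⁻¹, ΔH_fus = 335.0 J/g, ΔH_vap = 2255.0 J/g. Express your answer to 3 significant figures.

q1 (heat ice -21.4→0.0 °C): 103.4 × 2.08 × 21.4 = 4603 J
q2 (melt at 0 °C): 103.4 × 335.0 = 34639 J
q3 (heat water 0.0→100.0 °C): 103.4 × 4.16 × 100.0 = 43014 J
q4 (vaporize at 100 °C): 103.4 × 2255.0 = 233167 J
q5 (heat steam 100.0→114.9 °C): 103.4 × 2.02 × 14.9 = 3112 J
Total: 4603 + 34639 + 43014 + 233167 + 3112 = 318535 J = 319 kJ

q = 319 kJ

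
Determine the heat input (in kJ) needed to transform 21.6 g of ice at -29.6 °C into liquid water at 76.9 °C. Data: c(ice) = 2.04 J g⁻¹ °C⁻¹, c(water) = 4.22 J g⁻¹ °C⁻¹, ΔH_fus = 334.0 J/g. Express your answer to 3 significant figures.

q1 (heat ice -29.6→0.0 °C): 21.6 × 2.04 × 29.6 = 1304 J
q2 (melt at 0 °C): 21.6 × 334.0 = 7214 J
q3 (heat water 0.0→76.9 °C): 21.6 × 4.22 × 76.9 = 7010 J
Total: 1304 + 7214 + 7010 = 15528 J = 15.5 kJ

q = 15.5 kJ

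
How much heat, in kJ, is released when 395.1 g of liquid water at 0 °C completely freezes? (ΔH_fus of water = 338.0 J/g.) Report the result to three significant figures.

q = 134 kJ

q = m × ΔH_fus = 395.1 × 338.0 = 133500 J = 134 kJ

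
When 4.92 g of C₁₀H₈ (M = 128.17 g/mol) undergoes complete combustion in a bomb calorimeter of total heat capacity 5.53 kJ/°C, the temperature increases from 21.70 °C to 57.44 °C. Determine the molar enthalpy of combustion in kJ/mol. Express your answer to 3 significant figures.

ΔT = 57.44 − 21.70 = 35.74 °C
q_cal = C_cal × ΔT = 5.53 × 35.74 = 197.6422 kJ
n = 4.92 / 128.17 = 0.03839 mol
q_rxn = −q_cal = -197.6422 kJ
ΔH = -197.6422 / 0.03839 = -5148 kJ/mol

ΔH = -5150 kJ/mol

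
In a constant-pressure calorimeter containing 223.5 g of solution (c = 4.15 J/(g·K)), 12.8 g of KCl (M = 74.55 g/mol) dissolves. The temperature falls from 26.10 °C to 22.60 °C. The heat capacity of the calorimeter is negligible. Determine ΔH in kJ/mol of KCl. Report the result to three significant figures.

|ΔT| = |22.60 − 26.10| = 3.50 °C
|q_surr| = (223.5 × 4.15) × 3.50 = 927.525 × 3.50 = 3246 J
n(KCl) = 12.8 / 74.55 = 0.1717 mol
Temperature fell, so q_rxn = +|q_surr| = 3.246 kJ
ΔH = q_rxn / n = 18.91 kJ/mol

ΔH = 18.9 kJ/mol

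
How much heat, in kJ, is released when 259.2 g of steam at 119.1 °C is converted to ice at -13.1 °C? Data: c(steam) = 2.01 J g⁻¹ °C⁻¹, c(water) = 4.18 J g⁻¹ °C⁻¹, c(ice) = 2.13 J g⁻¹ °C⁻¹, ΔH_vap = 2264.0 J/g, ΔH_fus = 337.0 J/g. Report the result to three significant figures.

q = 800 kJ

q1 (cool steam 119.1→100 °C): 259.2 × 2.01 × 19.1 = 9951 J
q2 (condense at 100 °C): 259.2 × 2264.0 = 586829 J
q3 (cool water 100→0 °C): 259.2 × 4.18 × 100.0 = 108346 J
q4 (freeze at 0 °C): 259.2 × 337.0 = 87350 J
q5 (cool ice 0→-13.1 °C): 259.2 × 2.13 × 13.1 = 7232 J
Total: 9951 + 586829 + 108346 + 87350 + 7232 = 799708 J = 800 kJ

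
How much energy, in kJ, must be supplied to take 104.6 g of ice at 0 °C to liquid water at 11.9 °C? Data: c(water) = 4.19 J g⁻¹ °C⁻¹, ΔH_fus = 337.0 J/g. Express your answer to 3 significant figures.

q1 (melt at 0 °C): 104.6 × 337.0 = 35250 J
q2 (heat water 0.0→11.9 °C): 104.6 × 4.19 × 11.9 = 5215 J
Total: 35250 + 5215 = 40465 J = 40.5 kJ

q = 40.5 kJ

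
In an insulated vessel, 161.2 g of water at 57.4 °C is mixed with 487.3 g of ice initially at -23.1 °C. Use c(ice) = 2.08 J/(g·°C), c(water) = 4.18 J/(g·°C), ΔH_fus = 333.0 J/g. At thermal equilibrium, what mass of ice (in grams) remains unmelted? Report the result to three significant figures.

m_ice remaining = 441 g

Heat to warm all ice to 0 °C: 487.3×2.08×23.1 = 23414 J
Heat released by water cooling to 0 °C: 161.2×4.18×57.4 = 38677 J
38677 J < 23414 + 487.3×333.0 = 185684.9 J, so not all ice melts; final T = 0 °C.
Heat left for melting: 38677 − 23414 = 15263 J
Mass melted = 15263 / 333.0 = 45.83 g
Ice remaining = 487.3 − 45.83 = 441.47 g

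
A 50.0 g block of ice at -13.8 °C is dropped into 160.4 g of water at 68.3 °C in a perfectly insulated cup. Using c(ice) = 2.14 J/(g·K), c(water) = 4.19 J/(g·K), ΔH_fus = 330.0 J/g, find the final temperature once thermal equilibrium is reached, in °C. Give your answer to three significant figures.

T_f = 31.7 °C

Heat to bring ice to 0 °C and melt it: q₁ = 50.0×2.14×13.8 + 50.0×330.0 = 17977 J
Heat the water can supply cooling to 0 °C: 160.4×4.19×68.3 = 45902.8 J > q₁, so all ice melts.
Energy balance: 160.4×4.19×(68.3 − T) = 17977 + 50.0×4.19×(T − 0)
672.076(68.3 − T) = 17977 + 209.5 T
45902.8 − 17977 = 881.576 T
T = 27925.8 / 881.576 = 31.68 °C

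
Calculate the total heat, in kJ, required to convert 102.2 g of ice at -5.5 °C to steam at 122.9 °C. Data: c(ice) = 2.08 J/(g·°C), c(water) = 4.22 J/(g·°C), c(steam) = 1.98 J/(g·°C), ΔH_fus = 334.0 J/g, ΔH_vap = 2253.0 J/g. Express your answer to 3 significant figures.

q = 313 kJ

q1 (heat ice -5.5→0.0 °C): 102.2 × 2.08 × 5.5 = 1169 J
q2 (melt at 0 °C): 102.2 × 334.0 = 34135 J
q3 (heat water 0.0→100.0 °C): 102.2 × 4.22 × 100.0 = 43128 J
q4 (vaporize at 100 °C): 102.2 × 2253.0 = 230257 J
q5 (heat steam 100.0→122.9 °C): 102.2 × 1.98 × 22.9 = 4634 J
Total: 1169 + 34135 + 43128 + 230257 + 4634 = 313323 J = 313 kJ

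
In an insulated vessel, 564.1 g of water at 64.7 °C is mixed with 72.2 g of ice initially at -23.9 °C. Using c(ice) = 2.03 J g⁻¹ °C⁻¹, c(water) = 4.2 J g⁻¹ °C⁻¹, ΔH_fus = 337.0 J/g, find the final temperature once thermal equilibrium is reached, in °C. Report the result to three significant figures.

Heat to bring ice to 0 °C and melt it: q₁ = 72.2×2.03×23.9 + 72.2×337.0 = 27834 J
Heat the water can supply cooling to 0 °C: 564.1×4.2×64.7 = 153289 J > q₁, so all ice melts.
Energy balance: 564.1×4.2×(64.7 − T) = 27834 + 72.2×4.2×(T − 0)
2369.22(64.7 − T) = 27834 + 303.24 T
153289 − 27834 = 2672.46 T
T = 125455 / 2672.46 = 46.94 °C

T_f = 46.9 °C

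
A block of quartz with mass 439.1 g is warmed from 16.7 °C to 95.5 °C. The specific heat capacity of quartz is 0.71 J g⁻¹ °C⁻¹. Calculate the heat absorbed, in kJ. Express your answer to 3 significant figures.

q = 24.6 kJ

q = m c ΔT = 439.1 × 0.71 × (95.5 − 16.7)
q = 439.1 × 0.71 × 78.8 = 24570 J = 24.6 kJ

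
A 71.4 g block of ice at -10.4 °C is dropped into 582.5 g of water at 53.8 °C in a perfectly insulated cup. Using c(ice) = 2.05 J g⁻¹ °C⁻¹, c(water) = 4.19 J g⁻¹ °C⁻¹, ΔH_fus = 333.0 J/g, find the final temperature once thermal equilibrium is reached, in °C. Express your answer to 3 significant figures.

T_f = 38.7 °C

Heat to bring ice to 0 °C and melt it: q₁ = 71.4×2.05×10.4 + 71.4×333.0 = 25298 J
Heat the water can supply cooling to 0 °C: 582.5×4.19×53.8 = 131308 J > q₁, so all ice melts.
Energy balance: 582.5×4.19×(53.8 − T) = 25298 + 71.4×4.19×(T − 0)
2440.675(53.8 − T) = 25298 + 299.166 T
131308 − 25298 = 2739.841 T
T = 106010 / 2739.841 = 38.69 °C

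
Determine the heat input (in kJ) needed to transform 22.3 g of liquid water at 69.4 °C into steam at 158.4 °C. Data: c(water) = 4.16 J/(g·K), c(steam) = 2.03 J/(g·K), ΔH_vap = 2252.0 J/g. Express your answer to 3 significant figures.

q = 55.7 kJ

q1 (heat water 69.4→100.0 °C): 22.3 × 4.16 × 30.6 = 2839 J
q2 (vaporize at 100 °C): 22.3 × 2252.0 = 50220 J
q3 (heat steam 100.0→158.4 °C): 22.3 × 2.03 × 58.4 = 2644 J
Total: 2839 + 50220 + 2644 = 55703 J = 55.7 kJ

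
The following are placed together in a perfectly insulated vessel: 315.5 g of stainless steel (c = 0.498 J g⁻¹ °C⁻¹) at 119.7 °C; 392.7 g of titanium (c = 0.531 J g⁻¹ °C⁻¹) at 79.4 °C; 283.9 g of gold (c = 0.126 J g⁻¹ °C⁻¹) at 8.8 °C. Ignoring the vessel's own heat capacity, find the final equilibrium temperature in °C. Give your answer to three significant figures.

T_f = 88.9 °C

Σ mᵢcᵢ(T − Tᵢ) = 0  ⇒  T = Σ mᵢcᵢTᵢ / Σ mᵢcᵢ
Σ mᵢcᵢ = 315.5×0.498 + 392.7×0.531 + 283.9×0.126 = 401.4141
Σ mᵢcᵢTᵢ = 157.119×119.7 + 208.5237×79.4 + 35.7714×8.8 = 35679
T = 35679 / 401.4141 = 88.88 °C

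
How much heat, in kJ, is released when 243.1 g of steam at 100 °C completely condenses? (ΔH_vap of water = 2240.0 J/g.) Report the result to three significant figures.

q = 545 kJ

q = m × ΔH_vap = 243.1 × 2240.0 = 544500 J = 545 kJ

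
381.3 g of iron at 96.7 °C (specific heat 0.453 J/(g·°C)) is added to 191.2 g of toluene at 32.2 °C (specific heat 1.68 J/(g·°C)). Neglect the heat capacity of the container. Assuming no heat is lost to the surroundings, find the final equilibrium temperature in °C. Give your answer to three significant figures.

T_f = 54.8 °C

Heat lost by iron = heat gained by toluene.
(381.3)(0.453)(96.7 − T) = (191.2)(1.68)(T − 32.2)
172.7289 (96.7 − T) = 321.216 (T − 32.2)
16703 − 172.7289 T = 321.216 T − 10343
27046 = 493.9449 T
T = 54.76 °C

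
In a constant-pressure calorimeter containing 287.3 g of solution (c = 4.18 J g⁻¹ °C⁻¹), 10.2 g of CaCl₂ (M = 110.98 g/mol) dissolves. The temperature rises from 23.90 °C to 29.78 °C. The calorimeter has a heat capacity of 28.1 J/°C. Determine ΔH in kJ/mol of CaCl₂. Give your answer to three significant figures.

ΔH = -78.6 kJ/mol

|ΔT| = |29.78 − 23.90| = 5.88 °C
|q_surr| = (287.3 × 4.18 + 28.1) × 5.88 = 1229.014 × 5.88 = 7227 J
n(CaCl₂) = 10.2 / 110.98 = 0.09191 mol
Temperature rose, so q_rxn = −|q_surr| = -7.227 kJ
ΔH = q_rxn / n = -78.63 kJ/mol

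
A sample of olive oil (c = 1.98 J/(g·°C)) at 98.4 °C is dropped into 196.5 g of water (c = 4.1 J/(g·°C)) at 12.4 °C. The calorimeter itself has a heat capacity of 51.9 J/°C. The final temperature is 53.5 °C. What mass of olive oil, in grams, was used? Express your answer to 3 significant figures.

m = 396 g

q_gained = (196.5 × 4.1 + 51.9) × (53.5 − 12.4) = 35245 J
q_lost = m × 1.98 × (98.4 − 53.5) = 88.902 m
m = 35245 / 88.902 = 396 g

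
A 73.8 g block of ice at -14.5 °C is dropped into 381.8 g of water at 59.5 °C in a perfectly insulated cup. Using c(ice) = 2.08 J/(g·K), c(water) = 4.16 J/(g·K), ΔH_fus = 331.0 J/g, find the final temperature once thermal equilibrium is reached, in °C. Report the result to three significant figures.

Heat to bring ice to 0 °C and melt it: q₁ = 73.8×2.08×14.5 + 73.8×331.0 = 26654 J
Heat the water can supply cooling to 0 °C: 381.8×4.16×59.5 = 94503.1 J > q₁, so all ice melts.
Energy balance: 381.8×4.16×(59.5 − T) = 26654 + 73.8×4.16×(T − 0)
1588.288(59.5 − T) = 26654 + 307.008 T
94503.1 − 26654 = 1895.296 T
T = 67849.1 / 1895.296 = 35.80 °C

T_f = 35.8 °C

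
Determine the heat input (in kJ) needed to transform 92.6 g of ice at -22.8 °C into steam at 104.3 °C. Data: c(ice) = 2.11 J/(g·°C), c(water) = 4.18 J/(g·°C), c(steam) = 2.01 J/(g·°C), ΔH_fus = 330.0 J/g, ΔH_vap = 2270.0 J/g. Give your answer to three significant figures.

q1 (heat ice -22.8→0.0 °C): 92.6 × 2.11 × 22.8 = 4455 J
q2 (melt at 0 °C): 92.6 × 330.0 = 30558 J
q3 (heat water 0.0→100.0 °C): 92.6 × 4.18 × 100.0 = 38707 J
q4 (vaporize at 100 °C): 92.6 × 2270.0 = 210202 J
q5 (heat steam 100.0→104.3 °C): 92.6 × 2.01 × 4.3 = 800 J
Total: 4455 + 30558 + 38707 + 210202 + 800 = 284722 J = 285 kJ

q = 285 kJ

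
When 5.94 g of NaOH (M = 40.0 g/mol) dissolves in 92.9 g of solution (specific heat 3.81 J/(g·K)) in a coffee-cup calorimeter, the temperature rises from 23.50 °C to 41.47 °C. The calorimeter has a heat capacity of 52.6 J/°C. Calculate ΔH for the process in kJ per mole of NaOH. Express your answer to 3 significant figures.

|ΔT| = |41.47 − 23.50| = 17.97 °C
|q_surr| = (92.9 × 3.81 + 52.6) × 17.97 = 406.549 × 17.97 = 7306 J
n(NaOH) = 5.94 / 40.0 = 0.1485 mol
Temperature rose, so q_rxn = −|q_surr| = -7.306 kJ
ΔH = q_rxn / n = -49.20 kJ/mol

ΔH = -49.2 kJ/mol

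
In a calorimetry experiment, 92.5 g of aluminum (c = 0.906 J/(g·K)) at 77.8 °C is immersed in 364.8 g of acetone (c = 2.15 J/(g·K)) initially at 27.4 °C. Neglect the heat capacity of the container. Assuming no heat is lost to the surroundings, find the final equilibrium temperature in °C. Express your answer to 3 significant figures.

T_f = 32.3 °C

Heat lost by aluminum = heat gained by acetone.
(92.5)(0.906)(77.8 − T) = (364.8)(2.15)(T − 27.4)
83.805 (77.8 − T) = 784.32 (T − 27.4)
6520.0 − 83.805 T = 784.32 T − 21490
28010.0 = 868.125 T
T = 32.26 °C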